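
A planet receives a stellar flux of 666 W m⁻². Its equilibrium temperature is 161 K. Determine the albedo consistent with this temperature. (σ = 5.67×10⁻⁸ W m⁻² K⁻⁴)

A ≈ 0.77

From T_eq⁴ = S(1−A)/(4σ): 1−A = 4σT_eq⁴/S.
1−A = 4 × 5.67×10⁻⁸ × (161)⁴ / 666 = 0.229.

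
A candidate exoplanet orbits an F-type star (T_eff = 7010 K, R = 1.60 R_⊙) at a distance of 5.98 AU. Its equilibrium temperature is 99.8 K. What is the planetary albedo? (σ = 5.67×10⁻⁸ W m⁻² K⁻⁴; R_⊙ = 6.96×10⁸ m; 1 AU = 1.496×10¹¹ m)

A ≈ 0.89

R_⋆ = 1.60 × 6.96×10⁸ = 1.11×10⁹ m.
d = 5.98 AU = 8.95×10¹¹ m.
L = 4πR_⋆²σT_⋆⁴ = 4π(1.11×10⁹)² × 5.67×10⁻⁸ × (7010)⁴ = 2.13×10²⁷ W.
S = L/(4πd²) = 212 W m⁻².
From T_eq⁴ = S(1−A)/(4σ): 1−A = 4σT_eq⁴/S.
1−A = 4 × 5.67×10⁻⁸ × (99.8)⁴ / 212 = 0.106.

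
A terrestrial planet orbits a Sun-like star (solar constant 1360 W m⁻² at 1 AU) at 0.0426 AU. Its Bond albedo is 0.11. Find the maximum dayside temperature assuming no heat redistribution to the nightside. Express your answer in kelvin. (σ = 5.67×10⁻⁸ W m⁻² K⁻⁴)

Flux at 0.0426 AU: S = 1360/0.0426² = 7.49×10⁵ W m⁻².
With no redistribution each surface element balances locally: S(1−A) = σT⁴.
T = [7.49×10⁵ × 0.89 / 5.67×10⁻⁸]^(1/4) = (1.18×10¹³)^(1/4) = 1850 K.

T_ss ≈ 1850 K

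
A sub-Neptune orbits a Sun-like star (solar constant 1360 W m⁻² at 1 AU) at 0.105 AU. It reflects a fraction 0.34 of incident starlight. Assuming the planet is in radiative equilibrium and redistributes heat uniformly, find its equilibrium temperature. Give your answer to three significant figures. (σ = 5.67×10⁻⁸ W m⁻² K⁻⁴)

Flux at 0.105 AU: S = 1360/0.105² = 1.23×10⁵ W m⁻².
Energy balance: absorbed = emitted ⇒ πR²·S(1−A) = 4πR²·σT_eq⁴, so T_eq⁴ = S(1−A)/(4σ).
T_eq = [1.23×10⁵ × 0.66 / (4 × 5.67×10⁻⁸)]^(1/4) = (3.59×10¹¹)^(1/4) = 774 K.

T_eq ≈ 774 K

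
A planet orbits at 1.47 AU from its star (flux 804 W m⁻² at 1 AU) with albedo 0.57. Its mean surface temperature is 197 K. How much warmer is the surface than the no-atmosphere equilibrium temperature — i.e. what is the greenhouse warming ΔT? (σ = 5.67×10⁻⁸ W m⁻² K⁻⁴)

S = 804/1.47² = 372.1 W m⁻².
T_eq = [S(1−A)/(4σ)]^(1/4) = [372.1×0.43/(4×5.67×10⁻⁸)]^(1/4) = 163.0 K.
ΔT = T_surf − T_eq = 197 − 163.0.

ΔT ≈ 34.0 K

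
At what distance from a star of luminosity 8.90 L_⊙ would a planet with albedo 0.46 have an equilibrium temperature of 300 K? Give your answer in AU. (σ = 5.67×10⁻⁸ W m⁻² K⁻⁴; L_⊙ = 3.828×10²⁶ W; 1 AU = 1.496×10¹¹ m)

L = 8.90 × 3.828×10²⁶ = 3.41×10²⁷ W.
From T_eq⁴ = L(1−A)/(16πσd²): d = √[L(1−A)/(16πσT_eq⁴)].
d = √[3.41×10²⁷ × 0.54 / (16π × 5.67×10⁻⁸ × (300)⁴)] = 2.82×10¹¹ m = 1.89 AU.

d ≈ 1.89 AU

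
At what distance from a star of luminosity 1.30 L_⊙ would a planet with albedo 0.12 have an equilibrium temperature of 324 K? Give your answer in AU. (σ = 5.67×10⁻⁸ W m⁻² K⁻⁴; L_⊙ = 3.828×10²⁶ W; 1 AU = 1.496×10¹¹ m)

d ≈ 0.789 AU

L = 1.30 × 3.828×10²⁶ = 4.98×10²⁶ W.
From T_eq⁴ = L(1−A)/(16πσd²): d = √[L(1−A)/(16πσT_eq⁴)].
d = √[4.98×10²⁶ × 0.88 / (16π × 5.67×10⁻⁸ × (324)⁴)] = 1.18×10¹¹ m = 0.789 AU.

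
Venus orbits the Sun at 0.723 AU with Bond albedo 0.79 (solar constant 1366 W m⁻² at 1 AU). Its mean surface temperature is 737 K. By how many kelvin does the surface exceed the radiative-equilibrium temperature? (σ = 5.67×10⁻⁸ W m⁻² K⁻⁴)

ΔT ≈ 515.2 K

S = 1366/0.723² = 2613 W m⁻².
T_eq = [S(1−A)/(4σ)]^(1/4) = [2613×0.21/(4×5.67×10⁻⁸)]^(1/4) = 221.8 K.
ΔT = T_surf − T_eq = 737 − 221.8.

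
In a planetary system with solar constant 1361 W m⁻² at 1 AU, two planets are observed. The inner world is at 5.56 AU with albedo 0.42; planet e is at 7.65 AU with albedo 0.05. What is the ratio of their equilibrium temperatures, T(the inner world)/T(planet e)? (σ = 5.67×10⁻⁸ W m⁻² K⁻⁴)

T_eq = [S₀(1−A)/(4σd²)]^(1/4), so T ∝ (1−A)^(1/4) / √d.
T₁ = [1361×0.58/(4×5.67×10⁻⁸×5.56²)]^(1/4) = 103.01 K.
T₂ = [1361×0.95/(4×5.67×10⁻⁸×7.65²)]^(1/4) = 99.35 K.

T₁/T₂ ≈ 1.037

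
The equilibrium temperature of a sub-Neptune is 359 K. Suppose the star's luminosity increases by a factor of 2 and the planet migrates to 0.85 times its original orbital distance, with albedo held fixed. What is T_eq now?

T_eq ≈ 463 K

T_eq ∝ L^(1/4) · d^(−1/2).
T′ = 359 × 2^(1/4) / 0.85^(1/2) = 463 K.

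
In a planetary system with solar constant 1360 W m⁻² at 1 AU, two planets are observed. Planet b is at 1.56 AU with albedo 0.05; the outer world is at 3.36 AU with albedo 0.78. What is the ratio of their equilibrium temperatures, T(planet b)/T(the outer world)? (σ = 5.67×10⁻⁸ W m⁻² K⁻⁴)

T_eq = [S₀(1−A)/(4σd²)]^(1/4), so T ∝ (1−A)^(1/4) / √d.
T₁ = [1360×0.95/(4×5.67×10⁻⁸×1.56²)]^(1/4) = 219.96 K.
T₂ = [1360×0.22/(4×5.67×10⁻⁸×3.36²)]^(1/4) = 103.97 K.

T₁/T₂ ≈ 2.116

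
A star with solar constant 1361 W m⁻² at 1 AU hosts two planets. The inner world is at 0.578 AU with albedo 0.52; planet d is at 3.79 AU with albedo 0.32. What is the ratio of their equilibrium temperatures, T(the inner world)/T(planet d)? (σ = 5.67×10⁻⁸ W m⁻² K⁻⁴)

T_eq = [S₀(1−A)/(4σd²)]^(1/4), so T ∝ (1−A)^(1/4) / √d.
T₁ = [1361×0.48/(4×5.67×10⁻⁸×0.578²)]^(1/4) = 304.72 K.
T₂ = [1361×0.68/(4×5.67×10⁻⁸×3.79²)]^(1/4) = 129.83 K.

T₁/T₂ ≈ 2.347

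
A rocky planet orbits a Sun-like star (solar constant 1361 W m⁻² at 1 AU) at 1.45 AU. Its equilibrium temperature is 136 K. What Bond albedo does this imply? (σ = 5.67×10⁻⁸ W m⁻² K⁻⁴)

Flux at 1.45 AU: S = 1361/1.45² = 647 W m⁻².
From T_eq⁴ = S(1−A)/(4σ): 1−A = 4σT_eq⁴/S.
1−A = 4 × 5.67×10⁻⁸ × (136)⁴ / 647 = 0.120.

A ≈ 0.88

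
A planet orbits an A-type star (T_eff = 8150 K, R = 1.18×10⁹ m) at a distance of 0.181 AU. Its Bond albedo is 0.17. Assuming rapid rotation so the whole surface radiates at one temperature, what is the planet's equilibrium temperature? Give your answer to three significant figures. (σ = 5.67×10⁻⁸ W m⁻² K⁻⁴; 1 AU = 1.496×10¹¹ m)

T_eq ≈ 1150 K

d = 0.181 AU = 2.71×10¹⁰ m.
L = 4πR_⋆²σT_⋆⁴ = 4π(1.18×10⁹)² × 5.67×10⁻⁸ × (8150)⁴ = 4.38×10²⁷ W.
S = L/(4πd²) = 4.75×10⁵ W m⁻².
Energy balance: absorbed = emitted ⇒ πR²·S(1−A) = 4πR²·σT_eq⁴, so T_eq⁴ = S(1−A)/(4σ).
T_eq = [4.75×10⁵ × 0.83 / (4 × 5.67×10⁻⁸)]^(1/4) = (1.74×10¹²)^(1/4) = 1150 K.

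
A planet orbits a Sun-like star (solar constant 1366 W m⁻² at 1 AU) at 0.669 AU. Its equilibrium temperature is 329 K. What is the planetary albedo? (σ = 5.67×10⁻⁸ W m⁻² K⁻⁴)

A ≈ 0.13

Flux at 0.669 AU: S = 1366/0.669² = 3050 W m⁻².
From T_eq⁴ = S(1−A)/(4σ): 1−A = 4σT_eq⁴/S.
1−A = 4 × 5.67×10⁻⁸ × (329)⁴ / 3050 = 0.871.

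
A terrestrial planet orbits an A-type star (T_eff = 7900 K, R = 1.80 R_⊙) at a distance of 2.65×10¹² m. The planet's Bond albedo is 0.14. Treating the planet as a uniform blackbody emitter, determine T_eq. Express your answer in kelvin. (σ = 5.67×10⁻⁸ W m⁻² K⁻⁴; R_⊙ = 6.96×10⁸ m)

T_eq ≈ 117 K

R_⋆ = 1.80 × 6.96×10⁸ = 1.25×10⁹ m.
L = 4πR_⋆²σT_⋆⁴ = 4π(1.25×10⁹)² × 5.67×10⁻⁸ × (7900)⁴ = 4.36×10²⁷ W.
S = L/(4πd²) = 49.4 W m⁻².
Energy balance: absorbed = emitted ⇒ πR²·S(1−A) = 4πR²·σT_eq⁴, so T_eq⁴ = S(1−A)/(4σ).
T_eq = [49.4 × 0.86 / (4 × 5.67×10⁻⁸)]^(1/4) = (1.87×10⁸)^(1/4) = 117 K.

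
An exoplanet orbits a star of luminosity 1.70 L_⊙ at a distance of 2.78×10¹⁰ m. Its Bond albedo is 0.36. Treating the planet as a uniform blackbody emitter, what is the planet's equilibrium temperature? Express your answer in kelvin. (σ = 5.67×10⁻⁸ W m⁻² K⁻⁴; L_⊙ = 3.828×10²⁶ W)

L = 1.70 × 3.828×10²⁶ = 6.51×10²⁶ W.
Flux: S = L/(4πd²) = 6.51×10²⁶/(4π×(2.78×10¹⁰)²) = 6.70×10⁴ W m⁻².
Energy balance: absorbed = emitted ⇒ πR²·S(1−A) = 4πR²·σT_eq⁴, so T_eq⁴ = S(1−A)/(4σ).
T_eq = [6.70×10⁴ × 0.64 / (4 × 5.67×10⁻⁸)]^(1/4) = (1.89×10¹¹)^(1/4) = 659 K.

T_eq ≈ 659 K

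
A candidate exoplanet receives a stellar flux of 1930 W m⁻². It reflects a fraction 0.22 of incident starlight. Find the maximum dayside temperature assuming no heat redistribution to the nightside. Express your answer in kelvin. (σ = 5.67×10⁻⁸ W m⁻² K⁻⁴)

With no redistribution each surface element balances locally: S(1−A) = σT⁴.
T = [1930 × 0.78 / 5.67×10⁻⁸]^(1/4) = (2.66×10¹⁰)^(1/4) = 404 K.

T_ss ≈ 404 K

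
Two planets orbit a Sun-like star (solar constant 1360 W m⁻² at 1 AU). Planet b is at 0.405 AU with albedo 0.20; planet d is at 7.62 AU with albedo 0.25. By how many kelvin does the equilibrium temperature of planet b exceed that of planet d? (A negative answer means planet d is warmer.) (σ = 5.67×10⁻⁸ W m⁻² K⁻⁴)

ΔT ≈ 319.7 K

T_eq = [S₀(1−A)/(4σd²)]^(1/4), so T ∝ (1−A)^(1/4) / √d.
T₁ = [1360×0.80/(4×5.67×10⁻⁸×0.405²)]^(1/4) = 413.54 K.
T₂ = [1360×0.75/(4×5.67×10⁻⁸×7.62²)]^(1/4) = 93.81 K.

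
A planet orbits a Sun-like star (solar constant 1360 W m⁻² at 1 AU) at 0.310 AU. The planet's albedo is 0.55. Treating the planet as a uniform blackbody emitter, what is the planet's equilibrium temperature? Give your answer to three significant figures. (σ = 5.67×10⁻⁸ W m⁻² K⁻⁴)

Flux at 0.310 AU: S = 1360/0.310² = 1.42×10⁴ W m⁻².
Energy balance: absorbed = emitted ⇒ πR²·S(1−A) = 4πR²·σT_eq⁴, so T_eq⁴ = S(1−A)/(4σ).
T_eq = [1.42×10⁴ × 0.45 / (4 × 5.67×10⁻⁸)]^(1/4) = (2.81×10¹⁰)^(1/4) = 409 K.

T_eq ≈ 409 K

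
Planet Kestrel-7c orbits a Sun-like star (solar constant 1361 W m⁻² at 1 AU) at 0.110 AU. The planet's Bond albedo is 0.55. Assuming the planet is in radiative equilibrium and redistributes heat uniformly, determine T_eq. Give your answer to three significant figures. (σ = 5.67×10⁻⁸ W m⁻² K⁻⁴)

T_eq ≈ 687 K

Flux at 0.110 AU: S = 1361/0.110² = 1.12×10⁵ W m⁻².
Energy balance: absorbed = emitted ⇒ πR²·S(1−A) = 4πR²·σT_eq⁴, so T_eq⁴ = S(1−A)/(4σ).
T_eq = [1.12×10⁵ × 0.45 / (4 × 5.67×10⁻⁸)]^(1/4) = (2.23×10¹¹)^(1/4) = 687 K.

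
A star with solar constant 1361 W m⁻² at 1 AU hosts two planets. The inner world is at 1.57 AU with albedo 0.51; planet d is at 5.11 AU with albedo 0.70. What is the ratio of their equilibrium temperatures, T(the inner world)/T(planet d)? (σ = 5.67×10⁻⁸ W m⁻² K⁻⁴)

T₁/T₂ ≈ 2.040

T_eq = [S₀(1−A)/(4σd²)]^(1/4), so T ∝ (1−A)^(1/4) / √d.
T₁ = [1361×0.49/(4×5.67×10⁻⁸×1.57²)]^(1/4) = 185.85 K.
T₂ = [1361×0.30/(4×5.67×10⁻⁸×5.11²)]^(1/4) = 91.12 K.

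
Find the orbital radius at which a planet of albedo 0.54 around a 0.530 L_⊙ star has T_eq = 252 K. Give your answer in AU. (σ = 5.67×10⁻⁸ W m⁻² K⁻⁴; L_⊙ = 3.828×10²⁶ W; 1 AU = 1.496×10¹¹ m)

d ≈ 0.602 AU

L = 0.530 × 3.828×10²⁶ = 2.03×10²⁶ W.
From T_eq⁴ = L(1−A)/(16πσd²): d = √[L(1−A)/(16πσT_eq⁴)].
d = √[2.03×10²⁶ × 0.46 / (16π × 5.67×10⁻⁸ × (252)⁴)] = 9.01×10¹⁰ m = 0.602 AU.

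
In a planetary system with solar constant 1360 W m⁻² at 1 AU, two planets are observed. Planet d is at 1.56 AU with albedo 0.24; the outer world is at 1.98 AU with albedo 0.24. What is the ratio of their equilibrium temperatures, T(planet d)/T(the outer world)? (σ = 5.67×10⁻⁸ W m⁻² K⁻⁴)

T₁/T₂ ≈ 1.127

T_eq = [S₀(1−A)/(4σd²)]^(1/4), so T ∝ (1−A)^(1/4) / √d.
T₁ = [1360×0.76/(4×5.67×10⁻⁸×1.56²)]^(1/4) = 208.02 K.
T₂ = [1360×0.76/(4×5.67×10⁻⁸×1.98²)]^(1/4) = 184.65 K.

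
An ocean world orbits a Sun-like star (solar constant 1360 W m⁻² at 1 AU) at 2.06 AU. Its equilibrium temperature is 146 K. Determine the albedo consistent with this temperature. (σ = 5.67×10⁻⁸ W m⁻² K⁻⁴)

A ≈ 0.68

Flux at 2.06 AU: S = 1360/2.06² = 320 W m⁻².
From T_eq⁴ = S(1−A)/(4σ): 1−A = 4σT_eq⁴/S.
1−A = 4 × 5.67×10⁻⁸ × (146)⁴ / 320 = 0.322.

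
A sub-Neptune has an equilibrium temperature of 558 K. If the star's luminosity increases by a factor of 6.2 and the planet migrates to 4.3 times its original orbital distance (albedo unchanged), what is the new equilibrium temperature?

T_eq ≈ 425 K

T_eq ∝ L^(1/4) · d^(−1/2).
T′ = 558 × 6.2^(1/4) / 4.3^(1/2) = 425 K.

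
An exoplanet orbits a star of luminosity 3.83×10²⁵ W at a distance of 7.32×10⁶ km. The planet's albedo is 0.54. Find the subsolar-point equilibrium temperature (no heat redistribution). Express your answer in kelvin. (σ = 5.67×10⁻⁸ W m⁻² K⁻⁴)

d = 7.32×10⁶ km = 7.32×10⁹ m.
Flux: S = L/(4πd²) = 3.83×10²⁵/(4π×(7.32×10⁹)²) = 5.69×10⁴ W m⁻².
At the subsolar point the surface absorbs S(1−A) and emits σT⁴ per unit area — no factor of 4, since only the local patch is in balance.
T = [5.69×10⁴ × 0.46 / 5.67×10⁻⁸]^(1/4) = (4.61×10¹¹)^(1/4) = 824 K.

T_ss ≈ 824 K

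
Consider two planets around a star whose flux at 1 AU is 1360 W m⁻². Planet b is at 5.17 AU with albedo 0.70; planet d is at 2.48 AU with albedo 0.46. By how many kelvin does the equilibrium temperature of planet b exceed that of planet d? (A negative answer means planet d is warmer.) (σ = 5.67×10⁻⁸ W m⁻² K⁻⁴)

T_eq = [S₀(1−A)/(4σd²)]^(1/4), so T ∝ (1−A)^(1/4) / √d.
T₁ = [1360×0.30/(4×5.67×10⁻⁸×5.17²)]^(1/4) = 90.58 K.
T₂ = [1360×0.54/(4×5.67×10⁻⁸×2.48²)]^(1/4) = 151.48 K.

ΔT ≈ -60.9 K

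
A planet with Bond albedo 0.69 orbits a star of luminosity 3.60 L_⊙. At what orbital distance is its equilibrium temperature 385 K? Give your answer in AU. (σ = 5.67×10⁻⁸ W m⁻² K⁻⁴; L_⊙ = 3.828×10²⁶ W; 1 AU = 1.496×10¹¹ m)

d ≈ 0.552 AU

L = 3.60 × 3.828×10²⁶ = 1.38×10²⁷ W.
From T_eq⁴ = L(1−A)/(16πσd²): d = √[L(1−A)/(16πσT_eq⁴)].
d = √[1.38×10²⁷ × 0.31 / (16π × 5.67×10⁻⁸ × (385)⁴)] = 8.26×10¹⁰ m = 0.552 AU.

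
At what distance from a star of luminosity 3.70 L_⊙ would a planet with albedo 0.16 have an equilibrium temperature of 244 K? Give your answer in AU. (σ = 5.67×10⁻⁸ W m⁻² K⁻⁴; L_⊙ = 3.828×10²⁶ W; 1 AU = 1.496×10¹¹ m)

d ≈ 2.29 AU

L = 3.70 × 3.828×10²⁶ = 1.42×10²⁷ W.
From T_eq⁴ = L(1−A)/(16πσd²): d = √[L(1−A)/(16πσT_eq⁴)].
d = √[1.42×10²⁷ × 0.84 / (16π × 5.67×10⁻⁸ × (244)⁴)] = 3.43×10¹¹ m = 2.29 AU.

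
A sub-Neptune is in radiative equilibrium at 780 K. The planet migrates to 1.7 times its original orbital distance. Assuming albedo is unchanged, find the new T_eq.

T_eq ∝ L^(1/4) · d^(−1/2).
T′ = 780 / 1.7^(1/2) = 598 K.

T_eq ≈ 598 K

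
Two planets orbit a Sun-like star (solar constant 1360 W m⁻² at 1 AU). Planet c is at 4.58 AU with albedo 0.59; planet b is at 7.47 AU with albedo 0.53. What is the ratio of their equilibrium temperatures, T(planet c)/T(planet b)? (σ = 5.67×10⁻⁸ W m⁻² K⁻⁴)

T_eq = [S₀(1−A)/(4σd²)]^(1/4), so T ∝ (1−A)^(1/4) / √d.
T₁ = [1360×0.41/(4×5.67×10⁻⁸×4.58²)]^(1/4) = 104.05 K.
T₂ = [1360×0.47/(4×5.67×10⁻⁸×7.47²)]^(1/4) = 84.30 K.

T₁/T₂ ≈ 1.234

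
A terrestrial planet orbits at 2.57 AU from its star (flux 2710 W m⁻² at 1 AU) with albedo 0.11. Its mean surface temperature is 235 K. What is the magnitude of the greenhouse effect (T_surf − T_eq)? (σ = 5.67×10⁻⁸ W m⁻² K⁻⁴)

ΔT ≈ 34.7 K

S = 2710/2.57² = 410.3 W m⁻².
T_eq = [S(1−A)/(4σ)]^(1/4) = [410.3×0.89/(4×5.67×10⁻⁸)]^(1/4) = 200.3 K.
ΔT = T_surf − T_eq = 235 − 200.3.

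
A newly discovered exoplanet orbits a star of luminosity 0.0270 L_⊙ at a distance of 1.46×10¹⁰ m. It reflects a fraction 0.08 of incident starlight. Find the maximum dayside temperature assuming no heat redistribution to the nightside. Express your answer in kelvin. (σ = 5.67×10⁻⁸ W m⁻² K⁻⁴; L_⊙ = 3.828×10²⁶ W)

L = 0.0270 × 3.828×10²⁶ = 1.03×10²⁵ W.
Flux: S = L/(4πd²) = 1.03×10²⁵/(4π×(1.46×10¹⁰)²) = 3860 W m⁻².
With no redistribution each surface element balances locally: S(1−A) = σT⁴.
T = [3860 × 0.92 / 5.67×10⁻⁸]^(1/4) = (6.26×10¹⁰)^(1/4) = 500 K.

T_ss ≈ 500 K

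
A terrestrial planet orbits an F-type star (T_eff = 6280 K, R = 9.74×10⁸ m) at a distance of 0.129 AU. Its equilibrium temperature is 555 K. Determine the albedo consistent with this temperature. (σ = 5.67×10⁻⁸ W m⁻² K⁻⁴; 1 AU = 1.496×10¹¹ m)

A ≈ 0.90

d = 0.129 AU = 1.93×10¹⁰ m.
L = 4πR_⋆²σT_⋆⁴ = 4π(9.74×10⁸)² × 5.67×10⁻⁸ × (6280)⁴ = 1.05×10²⁷ W.
S = L/(4πd²) = 2.25×10⁵ W m⁻².
From T_eq⁴ = S(1−A)/(4σ): 1−A = 4σT_eq⁴/S.
1−A = 4 × 5.67×10⁻⁸ × (555)⁴ / 2.25×10⁵ = 0.096.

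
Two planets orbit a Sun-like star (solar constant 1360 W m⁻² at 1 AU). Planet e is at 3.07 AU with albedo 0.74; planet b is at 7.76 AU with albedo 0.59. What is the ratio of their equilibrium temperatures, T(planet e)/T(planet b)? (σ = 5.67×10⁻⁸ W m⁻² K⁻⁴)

T_eq = [S₀(1−A)/(4σd²)]^(1/4), so T ∝ (1−A)^(1/4) / √d.
T₁ = [1360×0.26/(4×5.67×10⁻⁸×3.07²)]^(1/4) = 113.41 K.
T₂ = [1360×0.41/(4×5.67×10⁻⁸×7.76²)]^(1/4) = 79.94 K.

T₁/T₂ ≈ 1.419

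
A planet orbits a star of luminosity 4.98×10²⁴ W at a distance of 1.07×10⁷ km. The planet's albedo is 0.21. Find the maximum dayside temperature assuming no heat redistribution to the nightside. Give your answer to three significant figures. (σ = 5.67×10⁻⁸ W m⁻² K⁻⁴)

T_ss ≈ 469 K

d = 1.07×10⁷ km = 1.07×10¹⁰ m.
Flux: S = L/(4πd²) = 4.98×10²⁴/(4π×(1.07×10¹⁰)²) = 3460 W m⁻².
With no redistribution each surface element balances locally: S(1−A) = σT⁴.
T = [3460 × 0.79 / 5.67×10⁻⁸]^(1/4) = (4.82×10¹⁰)^(1/4) = 469 K.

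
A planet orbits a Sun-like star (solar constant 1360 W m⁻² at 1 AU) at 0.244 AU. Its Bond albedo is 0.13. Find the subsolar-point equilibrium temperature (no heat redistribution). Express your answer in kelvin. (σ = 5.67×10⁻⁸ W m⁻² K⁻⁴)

Flux at 0.244 AU: S = 1360/0.244² = 2.28×10⁴ W m⁻².
At the subsolar point the surface absorbs S(1−A) and emits σT⁴ per unit area — no factor of 4, since only the local patch is in balance.
T = [2.28×10⁴ × 0.87 / 5.67×10⁻⁸]^(1/4) = (3.51×10¹¹)^(1/4) = 769 K.

T_ss ≈ 769 K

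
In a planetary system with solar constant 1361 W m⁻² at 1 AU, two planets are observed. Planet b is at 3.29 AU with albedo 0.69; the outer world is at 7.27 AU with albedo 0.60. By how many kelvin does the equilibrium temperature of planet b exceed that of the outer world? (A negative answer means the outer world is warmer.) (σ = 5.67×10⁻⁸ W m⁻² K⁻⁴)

T_eq = [S₀(1−A)/(4σd²)]^(1/4), so T ∝ (1−A)^(1/4) / √d.
T₁ = [1361×0.31/(4×5.67×10⁻⁸×3.29²)]^(1/4) = 114.50 K.
T₂ = [1361×0.40/(4×5.67×10⁻⁸×7.27²)]^(1/4) = 82.09 K.

ΔT ≈ 32.4 K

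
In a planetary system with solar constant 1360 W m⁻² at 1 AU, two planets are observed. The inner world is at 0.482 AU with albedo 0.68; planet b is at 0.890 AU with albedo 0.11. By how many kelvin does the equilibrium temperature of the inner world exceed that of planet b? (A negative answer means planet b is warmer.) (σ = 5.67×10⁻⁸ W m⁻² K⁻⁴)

ΔT ≈ 15.0 K

T_eq = [S₀(1−A)/(4σd²)]^(1/4), so T ∝ (1−A)^(1/4) / √d.
T₁ = [1360×0.32/(4×5.67×10⁻⁸×0.482²)]^(1/4) = 301.47 K.
T₂ = [1360×0.89/(4×5.67×10⁻⁸×0.890²)]^(1/4) = 286.50 K.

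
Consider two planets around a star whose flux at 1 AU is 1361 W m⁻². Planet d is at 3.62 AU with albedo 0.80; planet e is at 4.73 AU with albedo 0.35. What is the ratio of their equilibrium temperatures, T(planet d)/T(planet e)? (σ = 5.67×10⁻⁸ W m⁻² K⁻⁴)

T₁/T₂ ≈ 0.851

T_eq = [S₀(1−A)/(4σd²)]^(1/4), so T ∝ (1−A)^(1/4) / √d.
T₁ = [1361×0.20/(4×5.67×10⁻⁸×3.62²)]^(1/4) = 97.83 K.
T₂ = [1361×0.65/(4×5.67×10⁻⁸×4.73²)]^(1/4) = 114.91 K.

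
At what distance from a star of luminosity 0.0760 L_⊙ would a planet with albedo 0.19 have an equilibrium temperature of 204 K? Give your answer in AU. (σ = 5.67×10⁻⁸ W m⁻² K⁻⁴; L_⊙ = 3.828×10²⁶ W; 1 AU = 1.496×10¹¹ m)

L = 0.0760 × 3.828×10²⁶ = 2.91×10²⁵ W.
From T_eq⁴ = L(1−A)/(16πσd²): d = √[L(1−A)/(16πσT_eq⁴)].
d = √[2.91×10²⁵ × 0.81 / (16π × 5.67×10⁻⁸ × (204)⁴)] = 6.91×10¹⁰ m = 0.462 AU.

d ≈ 0.462 AU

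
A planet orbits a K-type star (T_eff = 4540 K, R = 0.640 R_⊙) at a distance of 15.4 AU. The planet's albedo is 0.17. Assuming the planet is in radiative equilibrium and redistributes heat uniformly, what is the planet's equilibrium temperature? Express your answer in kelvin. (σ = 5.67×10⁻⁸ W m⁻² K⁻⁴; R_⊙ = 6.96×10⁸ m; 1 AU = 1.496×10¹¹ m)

T_eq ≈ 42.6 K

R_⋆ = 0.640 × 6.96×10⁸ = 4.45×10⁸ m.
d = 15.4 AU = 2.30×10¹² m.
L = 4πR_⋆²σT_⋆⁴ = 4π(4.45×10⁸)² × 5.67×10⁻⁸ × (4540)⁴ = 6.01×10²⁵ W.
S = L/(4πd²) = 0.900 W m⁻².
Energy balance: absorbed = emitted ⇒ πR²·S(1−A) = 4πR²·σT_eq⁴, so T_eq⁴ = S(1−A)/(4σ).
T_eq = [0.900 × 0.83 / (4 × 5.67×10⁻⁸)]^(1/4) = (3.30×10⁶)^(1/4) = 42.6 K.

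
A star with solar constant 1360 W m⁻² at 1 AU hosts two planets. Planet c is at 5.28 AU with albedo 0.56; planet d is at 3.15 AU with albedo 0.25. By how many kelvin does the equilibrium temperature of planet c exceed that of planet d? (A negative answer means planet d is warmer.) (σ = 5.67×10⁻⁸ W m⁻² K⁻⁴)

T_eq = [S₀(1−A)/(4σd²)]^(1/4), so T ∝ (1−A)^(1/4) / √d.
T₁ = [1360×0.44/(4×5.67×10⁻⁸×5.28²)]^(1/4) = 98.63 K.
T₂ = [1360×0.75/(4×5.67×10⁻⁸×3.15²)]^(1/4) = 145.91 K.

ΔT ≈ -47.3 K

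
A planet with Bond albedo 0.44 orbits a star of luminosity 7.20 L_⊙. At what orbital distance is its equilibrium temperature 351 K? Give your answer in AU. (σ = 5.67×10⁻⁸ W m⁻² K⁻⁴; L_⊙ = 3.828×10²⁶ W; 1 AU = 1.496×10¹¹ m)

L = 7.20 × 3.828×10²⁶ = 2.76×10²⁷ W.
From T_eq⁴ = L(1−A)/(16πσd²): d = √[L(1−A)/(16πσT_eq⁴)].
d = √[2.76×10²⁷ × 0.56 / (16π × 5.67×10⁻⁸ × (351)⁴)] = 1.89×10¹¹ m = 1.26 AU.

d ≈ 1.26 AU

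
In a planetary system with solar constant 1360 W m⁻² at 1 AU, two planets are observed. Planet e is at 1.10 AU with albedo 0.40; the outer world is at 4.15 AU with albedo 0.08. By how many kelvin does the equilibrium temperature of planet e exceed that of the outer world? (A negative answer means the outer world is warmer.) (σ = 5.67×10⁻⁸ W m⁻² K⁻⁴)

ΔT ≈ 99.7 K

T_eq = [S₀(1−A)/(4σd²)]^(1/4), so T ∝ (1−A)^(1/4) / √d.
T₁ = [1360×0.60/(4×5.67×10⁻⁸×1.10²)]^(1/4) = 233.52 K.
T₂ = [1360×0.92/(4×5.67×10⁻⁸×4.15²)]^(1/4) = 133.78 K.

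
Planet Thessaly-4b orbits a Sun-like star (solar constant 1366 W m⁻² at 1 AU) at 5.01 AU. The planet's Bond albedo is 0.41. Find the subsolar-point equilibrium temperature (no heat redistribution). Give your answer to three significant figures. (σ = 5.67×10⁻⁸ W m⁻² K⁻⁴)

T_ss ≈ 154 K

Flux at 5.01 AU: S = 1366/5.01² = 54.4 W m⁻².
At the subsolar point the surface absorbs S(1−A) and emits σT⁴ per unit area — no factor of 4, since only the local patch is in balance.
T = [54.4 × 0.59 / 5.67×10⁻⁸]^(1/4) = (5.66×10⁸)^(1/4) = 154 K.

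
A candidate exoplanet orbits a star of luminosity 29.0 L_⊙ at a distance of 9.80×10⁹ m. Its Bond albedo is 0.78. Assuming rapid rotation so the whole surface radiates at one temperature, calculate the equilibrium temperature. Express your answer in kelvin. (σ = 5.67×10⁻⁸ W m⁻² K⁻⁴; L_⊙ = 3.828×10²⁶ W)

L = 29.0 × 3.828×10²⁶ = 1.11×10²⁸ W.
Flux: S = L/(4πd²) = 1.11×10²⁸/(4π×(9.80×10⁹)²) = 9.20×10⁶ W m⁻².
Energy balance: absorbed = emitted ⇒ πR²·S(1−A) = 4πR²·σT_eq⁴, so T_eq⁴ = S(1−A)/(4σ).
T_eq = [9.20×10⁶ × 0.22 / (4 × 5.67×10⁻⁸)]^(1/4) = (8.92×10¹²)^(1/4) = 1730 K.

T_eq ≈ 1730 K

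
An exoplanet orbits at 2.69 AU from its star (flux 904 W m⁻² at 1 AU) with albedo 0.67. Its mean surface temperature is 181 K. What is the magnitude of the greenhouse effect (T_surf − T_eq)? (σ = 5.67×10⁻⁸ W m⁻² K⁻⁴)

S = 904/2.69² = 124.9 W m⁻².
T_eq = [S(1−A)/(4σ)]^(1/4) = [124.9×0.33/(4×5.67×10⁻⁸)]^(1/4) = 116.1 K.
ΔT = T_surf − T_eq = 181 − 116.1.

ΔT ≈ 64.9 K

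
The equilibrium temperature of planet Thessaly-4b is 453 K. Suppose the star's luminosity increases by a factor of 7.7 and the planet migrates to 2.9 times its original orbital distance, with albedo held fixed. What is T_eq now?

T_eq ≈ 443 K

T_eq ∝ L^(1/4) · d^(−1/2).
T′ = 453 × 7.7^(1/4) / 2.9^(1/2) = 443 K.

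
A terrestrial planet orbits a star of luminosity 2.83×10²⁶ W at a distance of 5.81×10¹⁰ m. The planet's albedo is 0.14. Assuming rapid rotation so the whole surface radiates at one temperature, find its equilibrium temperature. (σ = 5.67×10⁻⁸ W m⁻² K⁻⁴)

T_eq ≈ 399 K

Flux: S = L/(4πd²) = 2.83×10²⁶/(4π×(5.81×10¹⁰)²) = 6670 W m⁻².
Energy balance: absorbed = emitted ⇒ πR²·S(1−A) = 4πR²·σT_eq⁴, so T_eq⁴ = S(1−A)/(4σ).
T_eq = [6670 × 0.86 / (4 × 5.67×10⁻⁸)]^(1/4) = (2.53×10¹⁰)^(1/4) = 399 K.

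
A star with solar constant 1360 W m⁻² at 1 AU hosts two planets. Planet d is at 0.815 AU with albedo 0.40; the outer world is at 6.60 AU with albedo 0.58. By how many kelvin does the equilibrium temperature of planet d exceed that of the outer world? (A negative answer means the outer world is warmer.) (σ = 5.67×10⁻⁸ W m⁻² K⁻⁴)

ΔT ≈ 184.1 K

T_eq = [S₀(1−A)/(4σd²)]^(1/4), so T ∝ (1−A)^(1/4) / √d.
T₁ = [1360×0.60/(4×5.67×10⁻⁸×0.815²)]^(1/4) = 271.29 K.
T₂ = [1360×0.42/(4×5.67×10⁻⁸×6.60²)]^(1/4) = 87.20 K.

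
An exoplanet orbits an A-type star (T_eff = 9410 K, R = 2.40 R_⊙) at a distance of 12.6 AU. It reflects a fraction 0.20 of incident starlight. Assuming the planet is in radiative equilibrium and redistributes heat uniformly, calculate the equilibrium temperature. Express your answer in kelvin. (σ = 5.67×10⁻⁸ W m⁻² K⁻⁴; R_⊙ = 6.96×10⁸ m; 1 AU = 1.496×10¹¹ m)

T_eq ≈ 187 K

R_⋆ = 2.40 × 6.96×10⁸ = 1.67×10⁹ m.
d = 12.6 AU = 1.88×10¹² m.
L = 4πR_⋆²σT_⋆⁴ = 4π(1.67×10⁹)² × 5.67×10⁻⁸ × (9410)⁴ = 1.56×10²⁸ W.
S = L/(4πd²) = 349 W m⁻².
Energy balance: absorbed = emitted ⇒ πR²·S(1−A) = 4πR²·σT_eq⁴, so T_eq⁴ = S(1−A)/(4σ).
T_eq = [349 × 0.80 / (4 × 5.67×10⁻⁸)]^(1/4) = (1.23×10⁹)^(1/4) = 187 K.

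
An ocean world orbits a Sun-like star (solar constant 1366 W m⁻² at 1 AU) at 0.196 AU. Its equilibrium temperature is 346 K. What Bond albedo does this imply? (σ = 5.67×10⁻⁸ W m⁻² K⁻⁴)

A ≈ 0.91

Flux at 0.196 AU: S = 1366/0.196² = 3.56×10⁴ W m⁻².
From T_eq⁴ = S(1−A)/(4σ): 1−A = 4σT_eq⁴/S.
1−A = 4 × 5.67×10⁻⁸ × (346)⁴ / 3.56×10⁴ = 0.091.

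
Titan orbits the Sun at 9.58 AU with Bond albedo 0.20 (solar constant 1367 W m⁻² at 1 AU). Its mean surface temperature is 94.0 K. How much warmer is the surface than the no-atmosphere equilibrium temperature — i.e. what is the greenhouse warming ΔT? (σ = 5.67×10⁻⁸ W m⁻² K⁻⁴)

ΔT ≈ 8.9 K

S = 1367/9.58² = 14.89 W m⁻².
T_eq = [S(1−A)/(4σ)]^(1/4) = [14.89×0.80/(4×5.67×10⁻⁸)]^(1/4) = 85.1 K.
ΔT = T_surf − T_eq = 94 − 85.1.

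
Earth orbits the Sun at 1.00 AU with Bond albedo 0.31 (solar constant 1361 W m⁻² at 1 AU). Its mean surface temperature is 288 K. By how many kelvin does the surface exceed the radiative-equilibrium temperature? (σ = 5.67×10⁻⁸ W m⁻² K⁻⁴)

S = 1361/1.00² = 1361 W m⁻².
T_eq = [S(1−A)/(4σ)]^(1/4) = [1361×0.69/(4×5.67×10⁻⁸)]^(1/4) = 253.7 K.
ΔT = T_surf − T_eq = 288 − 253.7.

ΔT ≈ 34.3 K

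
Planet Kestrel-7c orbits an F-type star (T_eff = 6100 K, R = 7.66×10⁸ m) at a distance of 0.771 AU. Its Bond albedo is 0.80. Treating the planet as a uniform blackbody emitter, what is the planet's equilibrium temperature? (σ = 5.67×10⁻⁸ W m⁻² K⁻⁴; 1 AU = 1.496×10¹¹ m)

d = 0.771 AU = 1.15×10¹¹ m.
L = 4πR_⋆²σT_⋆⁴ = 4π(7.66×10⁸)² × 5.67×10⁻⁸ × (6100)⁴ = 5.79×10²⁶ W.
S = L/(4πd²) = 3460 W m⁻².
Energy balance: absorbed = emitted ⇒ πR²·S(1−A) = 4πR²·σT_eq⁴, so T_eq⁴ = S(1−A)/(4σ).
T_eq = [3460 × 0.20 / (4 × 5.67×10⁻⁸)]^(1/4) = (3.05×10⁹)^(1/4) = 235 K.

T_eq ≈ 235 K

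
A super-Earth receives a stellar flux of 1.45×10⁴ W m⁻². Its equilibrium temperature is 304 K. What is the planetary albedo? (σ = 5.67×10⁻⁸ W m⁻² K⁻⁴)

A ≈ 0.87

From T_eq⁴ = S(1−A)/(4σ): 1−A = 4σT_eq⁴/S.
1−A = 4 × 5.67×10⁻⁸ × (304)⁴ / 1.45×10⁴ = 0.134.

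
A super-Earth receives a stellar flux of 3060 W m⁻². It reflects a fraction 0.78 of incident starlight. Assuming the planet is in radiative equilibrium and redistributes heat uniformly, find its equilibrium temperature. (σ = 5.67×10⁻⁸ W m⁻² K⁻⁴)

Energy balance: absorbed = emitted ⇒ πR²·S(1−A) = 4πR²·σT_eq⁴, so T_eq⁴ = S(1−A)/(4σ).
T_eq = [3060 × 0.22 / (4 × 5.67×10⁻⁸)]^(1/4) = (2.97×10⁹)^(1/4) = 233 K.

T_eq ≈ 233 K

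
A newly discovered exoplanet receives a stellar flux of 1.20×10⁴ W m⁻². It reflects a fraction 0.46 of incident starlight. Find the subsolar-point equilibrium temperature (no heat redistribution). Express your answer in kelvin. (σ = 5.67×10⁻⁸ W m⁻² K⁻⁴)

At the subsolar point the surface absorbs S(1−A) and emits σT⁴ per unit area — no factor of 4, since only the local patch is in balance.
T = [1.20×10⁴ × 0.54 / 5.67×10⁻⁸]^(1/4) = (1.14×10¹¹)^(1/4) = 581 K.

T_ss ≈ 581 K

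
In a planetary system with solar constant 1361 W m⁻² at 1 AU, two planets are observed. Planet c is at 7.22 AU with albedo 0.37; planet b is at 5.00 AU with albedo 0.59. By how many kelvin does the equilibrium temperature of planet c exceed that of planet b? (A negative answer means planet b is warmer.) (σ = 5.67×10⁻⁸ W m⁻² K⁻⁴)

T_eq = [S₀(1−A)/(4σd²)]^(1/4), so T ∝ (1−A)^(1/4) / √d.
T₁ = [1361×0.63/(4×5.67×10⁻⁸×7.22²)]^(1/4) = 92.28 K.
T₂ = [1361×0.41/(4×5.67×10⁻⁸×5.00²)]^(1/4) = 99.60 K.

ΔT ≈ -7.3 K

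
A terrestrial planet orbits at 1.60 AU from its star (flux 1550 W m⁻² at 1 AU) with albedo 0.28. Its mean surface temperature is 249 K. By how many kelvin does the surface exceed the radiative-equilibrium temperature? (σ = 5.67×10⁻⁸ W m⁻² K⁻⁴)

S = 1550/1.60² = 605.5 W m⁻².
T_eq = [S(1−A)/(4σ)]^(1/4) = [605.5×0.72/(4×5.67×10⁻⁸)]^(1/4) = 209.4 K.
ΔT = T_surf − T_eq = 249 − 209.4.

ΔT ≈ 39.6 K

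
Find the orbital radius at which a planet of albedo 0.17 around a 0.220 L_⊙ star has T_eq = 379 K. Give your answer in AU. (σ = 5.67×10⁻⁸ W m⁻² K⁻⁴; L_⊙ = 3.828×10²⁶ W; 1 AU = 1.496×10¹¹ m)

d ≈ 0.230 AU

L = 0.220 × 3.828×10²⁶ = 8.42×10²⁵ W.
From T_eq⁴ = L(1−A)/(16πσd²): d = √[L(1−A)/(16πσT_eq⁴)].
d = √[8.42×10²⁵ × 0.83 / (16π × 5.67×10⁻⁸ × (379)⁴)] = 3.45×10¹⁰ m = 0.230 AU.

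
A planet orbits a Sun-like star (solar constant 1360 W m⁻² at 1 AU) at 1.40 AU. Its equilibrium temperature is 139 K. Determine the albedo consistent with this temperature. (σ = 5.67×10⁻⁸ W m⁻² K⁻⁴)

Flux at 1.40 AU: S = 1360/1.40² = 694 W m⁻².
From T_eq⁴ = S(1−A)/(4σ): 1−A = 4σT_eq⁴/S.
1−A = 4 × 5.67×10⁻⁸ × (139)⁴ / 694 = 0.122.

A ≈ 0.88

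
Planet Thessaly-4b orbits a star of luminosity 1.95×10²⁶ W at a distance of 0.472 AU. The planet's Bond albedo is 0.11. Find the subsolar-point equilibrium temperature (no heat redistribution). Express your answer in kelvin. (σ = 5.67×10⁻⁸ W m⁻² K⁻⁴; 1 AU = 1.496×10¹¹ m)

d = 0.472 AU = 7.06×10¹⁰ m.
Flux: S = L/(4πd²) = 1.95×10²⁶/(4π×(7.06×10¹⁰)²) = 3110 W m⁻².
At the subsolar point the surface absorbs S(1−A) and emits σT⁴ per unit area — no factor of 4, since only the local patch is in balance.
T = [3110 × 0.89 / 5.67×10⁻⁸]^(1/4) = (4.89×10¹⁰)^(1/4) = 470 K.

T_ss ≈ 470 K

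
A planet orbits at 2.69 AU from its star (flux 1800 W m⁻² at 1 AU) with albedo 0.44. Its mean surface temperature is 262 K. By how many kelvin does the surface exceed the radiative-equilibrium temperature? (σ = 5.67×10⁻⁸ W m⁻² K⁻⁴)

ΔT ≈ 104.6 K

S = 1800/2.69² = 248.8 W m⁻².
T_eq = [S(1−A)/(4σ)]^(1/4) = [248.8×0.56/(4×5.67×10⁻⁸)]^(1/4) = 157.4 K.
ΔT = T_surf − T_eq = 262 − 157.4.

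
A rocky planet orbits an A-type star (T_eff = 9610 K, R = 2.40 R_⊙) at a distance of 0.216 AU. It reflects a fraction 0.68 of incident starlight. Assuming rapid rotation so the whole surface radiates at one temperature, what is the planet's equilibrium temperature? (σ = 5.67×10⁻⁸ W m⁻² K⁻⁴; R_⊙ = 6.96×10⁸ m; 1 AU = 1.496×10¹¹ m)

T_eq ≈ 1160 K

R_⋆ = 2.40 × 6.96×10⁸ = 1.67×10⁹ m.
d = 0.216 AU = 3.23×10¹⁰ m.
L = 4πR_⋆²σT_⋆⁴ = 4π(1.67×10⁹)² × 5.67×10⁻⁸ × (9610)⁴ = 1.70×10²⁸ W.
S = L/(4πd²) = 1.29×10⁶ W m⁻².
Energy balance: absorbed = emitted ⇒ πR²·S(1−A) = 4πR²·σT_eq⁴, so T_eq⁴ = S(1−A)/(4σ).
T_eq = [1.29×10⁶ × 0.32 / (4 × 5.67×10⁻⁸)]^(1/4) = (1.82×10¹²)^(1/4) = 1160 K.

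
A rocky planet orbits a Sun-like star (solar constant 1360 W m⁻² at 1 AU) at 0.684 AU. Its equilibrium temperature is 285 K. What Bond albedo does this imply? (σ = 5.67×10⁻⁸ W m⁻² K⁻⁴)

A ≈ 0.49

Flux at 0.684 AU: S = 1360/0.684² = 2910 W m⁻².
From T_eq⁴ = S(1−A)/(4σ): 1−A = 4σT_eq⁴/S.
1−A = 4 × 5.67×10⁻⁸ × (285)⁴ / 2910 = 0.515.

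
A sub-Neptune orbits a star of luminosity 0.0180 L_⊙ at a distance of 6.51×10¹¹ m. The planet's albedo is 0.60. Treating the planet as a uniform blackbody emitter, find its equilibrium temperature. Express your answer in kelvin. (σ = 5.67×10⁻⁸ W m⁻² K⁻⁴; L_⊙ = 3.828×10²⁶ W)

T_eq ≈ 38.9 K

L = 0.0180 × 3.828×10²⁶ = 6.89×10²⁴ W.
Flux: S = L/(4πd²) = 6.89×10²⁴/(4π×(6.51×10¹¹)²) = 1.29 W m⁻².
Energy balance: absorbed = emitted ⇒ πR²·S(1−A) = 4πR²·σT_eq⁴, so T_eq⁴ = S(1−A)/(4σ).
T_eq = [1.29 × 0.40 / (4 × 5.67×10⁻⁸)]^(1/4) = (2.28×10⁶)^(1/4) = 38.9 K.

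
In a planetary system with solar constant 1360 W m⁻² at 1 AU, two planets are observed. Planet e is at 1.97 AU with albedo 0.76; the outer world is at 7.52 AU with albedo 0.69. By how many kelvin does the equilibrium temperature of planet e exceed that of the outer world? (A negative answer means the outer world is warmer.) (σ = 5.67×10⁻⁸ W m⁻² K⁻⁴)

T_eq = [S₀(1−A)/(4σd²)]^(1/4), so T ∝ (1−A)^(1/4) / √d.
T₁ = [1360×0.24/(4×5.67×10⁻⁸×1.97²)]^(1/4) = 138.77 K.
T₂ = [1360×0.31/(4×5.67×10⁻⁸×7.52²)]^(1/4) = 75.72 K.

ΔT ≈ 63.1 K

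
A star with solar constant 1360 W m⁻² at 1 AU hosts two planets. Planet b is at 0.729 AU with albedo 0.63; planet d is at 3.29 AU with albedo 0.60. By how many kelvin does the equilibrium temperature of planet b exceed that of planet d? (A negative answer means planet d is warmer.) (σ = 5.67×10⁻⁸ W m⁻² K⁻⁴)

ΔT ≈ 132.2 K

T_eq = [S₀(1−A)/(4σd²)]^(1/4), so T ∝ (1−A)^(1/4) / √d.
T₁ = [1360×0.37/(4×5.67×10⁻⁸×0.729²)]^(1/4) = 254.19 K.
T₂ = [1360×0.40/(4×5.67×10⁻⁸×3.29²)]^(1/4) = 122.01 K.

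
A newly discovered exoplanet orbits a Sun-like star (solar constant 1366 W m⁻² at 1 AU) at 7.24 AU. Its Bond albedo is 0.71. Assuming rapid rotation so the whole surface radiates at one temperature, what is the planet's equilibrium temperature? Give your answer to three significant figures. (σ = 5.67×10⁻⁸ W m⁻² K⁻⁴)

T_eq ≈ 76.0 K

Flux at 7.24 AU: S = 1366/7.24² = 26.1 W m⁻².
Energy balance: absorbed = emitted ⇒ πR²·S(1−A) = 4πR²·σT_eq⁴, so T_eq⁴ = S(1−A)/(4σ).
T_eq = [26.1 × 0.29 / (4 × 5.67×10⁻⁸)]^(1/4) = (3.33×10⁷)^(1/4) = 76.0 K.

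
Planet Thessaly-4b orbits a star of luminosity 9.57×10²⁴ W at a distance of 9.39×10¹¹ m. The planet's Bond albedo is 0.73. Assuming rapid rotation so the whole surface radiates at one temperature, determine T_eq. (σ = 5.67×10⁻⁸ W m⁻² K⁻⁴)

Flux: S = L/(4πd²) = 9.57×10²⁴/(4π×(9.39×10¹¹)²) = 0.864 W m⁻².
Energy balance: absorbed = emitted ⇒ πR²·S(1−A) = 4πR²·σT_eq⁴, so T_eq⁴ = S(1−A)/(4σ).
T_eq = [0.864 × 0.27 / (4 × 5.67×10⁻⁸)]^(1/4) = (1.03×10⁶)^(1/4) = 31.8 K.

T_eq ≈ 31.8 K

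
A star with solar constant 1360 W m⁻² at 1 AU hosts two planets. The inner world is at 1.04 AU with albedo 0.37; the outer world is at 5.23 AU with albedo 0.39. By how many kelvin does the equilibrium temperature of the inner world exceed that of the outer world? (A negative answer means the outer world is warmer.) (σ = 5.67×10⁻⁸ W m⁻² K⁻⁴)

T_eq = [S₀(1−A)/(4σd²)]^(1/4), so T ∝ (1−A)^(1/4) / √d.
T₁ = [1360×0.63/(4×5.67×10⁻⁸×1.04²)]^(1/4) = 243.10 K.
T₂ = [1360×0.61/(4×5.67×10⁻⁸×5.23²)]^(1/4) = 107.54 K.

ΔT ≈ 135.6 K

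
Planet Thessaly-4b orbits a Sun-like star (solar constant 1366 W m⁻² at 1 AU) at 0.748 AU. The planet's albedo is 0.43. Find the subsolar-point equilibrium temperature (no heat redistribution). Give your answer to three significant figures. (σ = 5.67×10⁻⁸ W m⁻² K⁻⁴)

Flux at 0.748 AU: S = 1366/0.748² = 2440 W m⁻².
At the subsolar point the surface absorbs S(1−A) and emits σT⁴ per unit area — no factor of 4, since only the local patch is in balance.
T = [2440 × 0.57 / 5.67×10⁻⁸]^(1/4) = (2.45×10¹⁰)^(1/4) = 396 K.

T_ss ≈ 396 K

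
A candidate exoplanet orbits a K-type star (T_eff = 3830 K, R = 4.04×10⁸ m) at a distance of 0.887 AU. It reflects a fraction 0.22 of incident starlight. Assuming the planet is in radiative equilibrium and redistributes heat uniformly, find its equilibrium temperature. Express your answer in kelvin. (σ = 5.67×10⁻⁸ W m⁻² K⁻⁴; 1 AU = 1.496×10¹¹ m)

d = 0.887 AU = 1.33×10¹¹ m.
L = 4πR_⋆²σT_⋆⁴ = 4π(4.04×10⁸)² × 5.67×10⁻⁸ × (3830)⁴ = 2.50×10²⁵ W.
S = L/(4πd²) = 113 W m⁻².
Energy balance: absorbed = emitted ⇒ πR²·S(1−A) = 4πR²·σT_eq⁴, so T_eq⁴ = S(1−A)/(4σ).
T_eq = [113 × 0.78 / (4 × 5.67×10⁻⁸)]^(1/4) = (3.89×10⁸)^(1/4) = 140 K.

T_eq ≈ 140 K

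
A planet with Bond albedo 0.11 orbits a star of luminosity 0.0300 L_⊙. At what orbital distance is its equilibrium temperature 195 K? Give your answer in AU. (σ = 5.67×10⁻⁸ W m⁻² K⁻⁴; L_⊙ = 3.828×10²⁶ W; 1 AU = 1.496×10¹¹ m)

L = 0.0300 × 3.828×10²⁶ = 1.15×10²⁵ W.
From T_eq⁴ = L(1−A)/(16πσd²): d = √[L(1−A)/(16πσT_eq⁴)].
d = √[1.15×10²⁵ × 0.89 / (16π × 5.67×10⁻⁸ × (195)⁴)] = 4.98×10¹⁰ m = 0.333 AU.

d ≈ 0.333 AU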